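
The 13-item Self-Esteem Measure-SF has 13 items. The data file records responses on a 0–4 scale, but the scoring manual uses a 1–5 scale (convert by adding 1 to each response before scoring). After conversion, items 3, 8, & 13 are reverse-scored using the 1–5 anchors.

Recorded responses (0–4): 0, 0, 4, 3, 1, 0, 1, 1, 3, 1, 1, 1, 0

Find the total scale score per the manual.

Convert to 1–5: 1, 1, 5, 4, 2, 1, 2, 2, 4, 2, 2, 2, 1
Reverse-coded (on a 1–5 scale, reversed = 6 − raw):
  item 3: 6 − 5 = 1
  item 8: 6 − 2 = 4
  item 13: 6 − 1 = 5
Scored: 1, 1, 1, 4, 2, 1, 2, 4, 4, 2, 2, 2, 5
Total = 31

31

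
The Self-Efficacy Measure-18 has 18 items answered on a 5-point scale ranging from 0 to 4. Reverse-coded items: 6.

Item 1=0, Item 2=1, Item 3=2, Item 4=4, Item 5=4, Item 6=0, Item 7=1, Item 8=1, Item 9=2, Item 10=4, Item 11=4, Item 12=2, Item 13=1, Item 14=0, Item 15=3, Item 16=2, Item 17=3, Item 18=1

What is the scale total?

39

Raw sum = 35. Reverse-coded items: 6; their raw sum = 0.
Each reversal replaces raw with 4 − raw, changing the total by 4 − 2·raw per item.
Total = 35 + 1·4 − 2·0 = 35 + 4 − 0 = 39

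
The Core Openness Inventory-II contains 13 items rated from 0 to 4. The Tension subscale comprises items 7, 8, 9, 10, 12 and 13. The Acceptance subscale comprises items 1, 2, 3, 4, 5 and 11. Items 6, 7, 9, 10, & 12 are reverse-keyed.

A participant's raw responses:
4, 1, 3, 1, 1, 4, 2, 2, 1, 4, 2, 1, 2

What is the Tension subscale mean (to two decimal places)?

Tension items: 7, 8, 9, 10, 12, 13.
Of these, items 7, 9, 10 and 12 are reverse-keyed; reverse-coded value = 4 − response.
  item 7: 4 − 2 = 2
  item 8: 2
  item 9: 4 − 1 = 3
  item 10: 4 − 4 = 0
  item 12: 4 − 1 = 3
  item 13: 2
Sum = 2 + 2 + 3 + 0 + 3 + 2 = 12
Mean = 12 / 6 = 2.00

2.00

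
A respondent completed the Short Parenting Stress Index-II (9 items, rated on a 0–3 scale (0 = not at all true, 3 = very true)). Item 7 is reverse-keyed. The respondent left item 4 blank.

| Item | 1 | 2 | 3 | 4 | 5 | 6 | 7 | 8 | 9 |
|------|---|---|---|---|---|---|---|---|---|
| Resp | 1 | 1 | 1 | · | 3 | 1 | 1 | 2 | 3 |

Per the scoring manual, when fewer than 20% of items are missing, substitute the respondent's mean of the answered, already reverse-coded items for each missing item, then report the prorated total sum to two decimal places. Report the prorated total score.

Reverse-coded (reversed = (0+3) − raw = 3 − raw):
  item 7: 3 − 1 = 2
Completed scored items (8 of 9): 1, 1, 1, 3, 1, 2, 2, 3; sum = 14.
Person mean = 14 / 8 ≈ 1.7500
Prorated total = (14 / 8) × 9 = 15.75 (to 2 dp)

15.75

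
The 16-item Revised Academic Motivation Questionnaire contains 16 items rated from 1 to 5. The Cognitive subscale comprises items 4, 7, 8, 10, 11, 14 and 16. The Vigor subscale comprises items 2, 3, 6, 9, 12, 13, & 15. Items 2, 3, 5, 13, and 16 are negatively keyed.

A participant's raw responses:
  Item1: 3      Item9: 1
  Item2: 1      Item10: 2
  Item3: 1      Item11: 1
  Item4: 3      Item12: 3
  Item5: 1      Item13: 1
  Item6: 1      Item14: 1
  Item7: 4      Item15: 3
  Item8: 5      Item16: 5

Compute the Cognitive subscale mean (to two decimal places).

2.43

Cognitive items: 4, 7, 8, 10, 11, 14, 16.
Of these, item 16 is negatively keyed; on a 1–5 scale, reversed = 6 − raw.
  item 4: 3
  item 7: 4
  item 8: 5
  item 10: 2
  item 11: 1
  item 14: 1
  item 16: 6 − 5 = 1
Sum = 3 + 4 + 5 + 2 + 1 + 1 + 1 = 17
Mean = 17 / 7 = 2.43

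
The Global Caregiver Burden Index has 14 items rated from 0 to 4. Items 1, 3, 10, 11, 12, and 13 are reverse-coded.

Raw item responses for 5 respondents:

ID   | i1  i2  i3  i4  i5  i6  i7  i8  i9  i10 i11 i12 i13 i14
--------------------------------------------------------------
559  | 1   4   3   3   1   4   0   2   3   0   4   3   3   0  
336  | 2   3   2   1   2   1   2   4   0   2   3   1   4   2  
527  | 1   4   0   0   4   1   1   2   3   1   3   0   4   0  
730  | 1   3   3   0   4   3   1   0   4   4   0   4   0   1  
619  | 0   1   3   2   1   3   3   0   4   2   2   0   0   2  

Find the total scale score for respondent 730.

Respondent 730 raw: 1, 3, 3, 0, 4, 3, 1, 0, 4, 4, 0, 4, 0, 1.
Reverse-coded (on a 0–4 scale, reversed = 4 − raw):
  item 1: 4 − 1 = 3
  item 2: 3
  item 3: 4 − 3 = 1
  item 4: 0
  item 5: 4
  item 6: 3
  item 7: 1
  item 8: 0
  item 9: 4
  item 10: 4 − 4 = 0
  item 11: 4 − 0 = 4
  item 12: 4 − 4 = 0
  item 13: 4 − 0 = 4
  item 14: 1
Sum = 3 + 3 + 1 + 0 + 4 + 3 + 1 + 0 + 4 + 0 + 4 + 0 + 4 + 1 = 28

28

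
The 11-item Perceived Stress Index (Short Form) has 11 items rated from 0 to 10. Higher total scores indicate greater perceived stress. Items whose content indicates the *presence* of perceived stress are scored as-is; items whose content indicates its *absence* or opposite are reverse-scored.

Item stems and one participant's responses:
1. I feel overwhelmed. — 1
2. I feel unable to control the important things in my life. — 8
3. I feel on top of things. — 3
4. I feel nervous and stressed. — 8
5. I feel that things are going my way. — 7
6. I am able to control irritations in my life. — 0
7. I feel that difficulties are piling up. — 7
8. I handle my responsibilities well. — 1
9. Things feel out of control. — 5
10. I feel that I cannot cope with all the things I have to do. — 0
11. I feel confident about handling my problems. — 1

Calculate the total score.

67

Items 3, 5, 6, 8, 11 describe the absence/opposite of perceived stress → reverse-score.
reversed = (0+10) − raw = 10 − raw.
  item 1: 1
  item 2: 8
  item 3: 10 − 3 = 7
  item 4: 8
  item 5: 10 − 7 = 3
  item 6: 10 − 0 = 10
  item 7: 7
  item 8: 10 − 1 = 9
  item 9: 5
  item 10: 0
  item 11: 10 − 1 = 9
Total = 1 + 8 + 7 + 8 + 3 + 10 + 7 + 9 + 5 + 0 + 9 = 67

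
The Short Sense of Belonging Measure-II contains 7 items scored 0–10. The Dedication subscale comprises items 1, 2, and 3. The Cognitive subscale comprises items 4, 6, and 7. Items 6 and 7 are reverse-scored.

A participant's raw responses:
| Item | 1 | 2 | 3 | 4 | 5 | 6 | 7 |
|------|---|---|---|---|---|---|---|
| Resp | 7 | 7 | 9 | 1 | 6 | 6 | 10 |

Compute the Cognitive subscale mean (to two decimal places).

Cognitive items: 4, 6, 7.
Of these, items 6 & 7 are reverse-scored; reverse-coded value = 10 − response.
  item 4: 1
  item 6: 10 − 6 = 4
  item 7: 10 − 10 = 0
Sum = 1 + 4 + 0 = 5
Mean = 5 / 3 = 1.67

1.67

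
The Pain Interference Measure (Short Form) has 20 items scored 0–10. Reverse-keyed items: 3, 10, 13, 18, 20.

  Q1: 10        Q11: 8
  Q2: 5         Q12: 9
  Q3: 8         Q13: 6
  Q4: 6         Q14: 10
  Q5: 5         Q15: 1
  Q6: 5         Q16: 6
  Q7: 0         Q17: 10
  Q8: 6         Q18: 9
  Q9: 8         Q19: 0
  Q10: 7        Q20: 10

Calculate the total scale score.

99

Reversing items 3, 10, 13, 18 and 20 with 10 − raw:
Total = 10 + 5 + (10−8) + 6 + 5 + 5 + 0 + 6 + 8 + (10−7) + 8 + 9 + (10−6) + 10 + 1 + 6 + 10 + (10−9) + 0 + (10−10)
      = 10 + 5 + 2 + 6 + 5 + 5 + 0 + 6 + 8 + 3 + 8 + 9 + 4 + 10 + 1 + 6 + 10 + 1 + 0 + 0 = 99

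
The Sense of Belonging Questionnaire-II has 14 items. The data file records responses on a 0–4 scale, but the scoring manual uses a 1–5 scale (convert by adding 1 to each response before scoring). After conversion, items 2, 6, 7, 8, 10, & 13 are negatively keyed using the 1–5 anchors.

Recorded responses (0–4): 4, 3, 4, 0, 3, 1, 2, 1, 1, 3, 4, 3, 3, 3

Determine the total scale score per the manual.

Convert to 1–5: 5, 4, 5, 1, 4, 2, 3, 2, 2, 4, 5, 4, 4, 4
Reverse-coded (reversed = (1+5) − raw = 6 − raw):
  item 2: 6 − 4 = 2
  item 6: 6 − 2 = 4
  item 7: 6 − 3 = 3
  item 8: 6 − 2 = 4
  item 10: 6 − 4 = 2
  item 13: 6 − 4 = 2
Scored: 5, 2, 5, 1, 4, 4, 3, 4, 2, 2, 5, 4, 2, 4
Total = 47

47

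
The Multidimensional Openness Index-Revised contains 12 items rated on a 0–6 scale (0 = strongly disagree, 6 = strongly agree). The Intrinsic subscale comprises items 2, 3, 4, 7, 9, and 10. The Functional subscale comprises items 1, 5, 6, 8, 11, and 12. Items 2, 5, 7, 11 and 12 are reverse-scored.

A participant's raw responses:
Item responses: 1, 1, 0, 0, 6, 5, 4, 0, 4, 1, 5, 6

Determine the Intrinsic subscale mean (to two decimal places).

Intrinsic items: 2, 3, 4, 7, 9, 10.
Of these, items 2 and 7 are reverse-scored; on a 0–6 scale, reversed = 6 − raw.
  item 2: 6 − 1 = 5
  item 3: 0
  item 4: 0
  item 7: 6 − 4 = 2
  item 9: 4
  item 10: 1
Sum = 5 + 0 + 0 + 2 + 4 + 1 = 12
Mean = 12 / 6 = 2.00

2.00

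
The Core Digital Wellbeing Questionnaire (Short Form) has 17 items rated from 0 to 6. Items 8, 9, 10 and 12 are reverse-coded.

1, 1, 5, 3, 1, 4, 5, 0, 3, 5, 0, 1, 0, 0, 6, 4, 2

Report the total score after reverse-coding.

47

Reverse-coded items (reversed = (0+6) − raw = 6 − raw):
  item 8: 6 − 0 = 6
  item 9: 6 − 3 = 3
  item 10: 6 − 5 = 1
  item 12: 6 − 1 = 5
Scored responses: 1, 1, 5, 3, 1, 4, 5, 6, 3, 1, 0, 5, 0, 0, 6, 4, 2
Total = 1 + 1 + 5 + 3 + 1 + 4 + 5 + 6 + 3 + 1 + 0 + 5 + 0 + 0 + 6 + 4 + 2 = 47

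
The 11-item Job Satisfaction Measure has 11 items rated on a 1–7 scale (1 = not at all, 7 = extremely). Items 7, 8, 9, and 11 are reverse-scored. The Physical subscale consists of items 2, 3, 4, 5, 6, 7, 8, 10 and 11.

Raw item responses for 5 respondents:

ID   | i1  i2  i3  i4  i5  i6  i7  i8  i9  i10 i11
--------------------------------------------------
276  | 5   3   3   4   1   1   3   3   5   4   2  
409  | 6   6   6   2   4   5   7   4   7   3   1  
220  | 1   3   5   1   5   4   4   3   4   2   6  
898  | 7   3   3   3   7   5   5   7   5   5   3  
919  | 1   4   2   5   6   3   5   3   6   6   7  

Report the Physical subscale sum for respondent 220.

31

Respondent 220 raw: 1, 3, 5, 1, 5, 4, 4, 3, 4, 2, 6.
Physical items: 2, 3, 4, 5, 6, 7, 8, 10, 11.
Reverse-coded (on a 1–7 scale, reversed = 8 − raw):
  item 2: 3
  item 3: 5
  item 4: 1
  item 5: 5
  item 6: 4
  item 7: 8 − 4 = 4
  item 8: 8 − 3 = 5
  item 10: 2
  item 11: 8 − 6 = 2
Sum = 3 + 5 + 1 + 5 + 4 + 4 + 5 + 2 + 2 = 31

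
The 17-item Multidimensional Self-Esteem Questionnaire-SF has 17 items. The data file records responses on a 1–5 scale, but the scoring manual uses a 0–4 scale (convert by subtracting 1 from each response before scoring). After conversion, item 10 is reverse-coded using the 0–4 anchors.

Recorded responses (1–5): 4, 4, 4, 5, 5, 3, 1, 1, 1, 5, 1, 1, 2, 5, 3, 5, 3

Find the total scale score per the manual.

32

Convert to 0–4: 3, 3, 3, 4, 4, 2, 0, 0, 0, 4, 0, 0, 1, 4, 2, 4, 2
Reverse-coded (reversed = (0+4) − raw = 4 − raw):
  item 10: 4 − 4 = 0
Scored: 3, 3, 3, 4, 4, 2, 0, 0, 0, 0, 0, 0, 1, 4, 2, 4, 2
Total = 32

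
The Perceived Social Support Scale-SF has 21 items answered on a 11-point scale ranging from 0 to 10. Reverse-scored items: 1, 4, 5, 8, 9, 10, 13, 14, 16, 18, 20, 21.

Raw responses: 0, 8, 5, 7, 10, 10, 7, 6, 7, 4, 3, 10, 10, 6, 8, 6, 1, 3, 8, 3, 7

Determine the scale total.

111

Raw sum = 129. Reverse-scored items: 1, 4, 5, 8, 9, 10, 13, 14, 16, 18, 20, 21; their raw sum = 69.
Each reversal replaces raw with 10 − raw, changing the total by 10 − 2·raw per item.
Total = 129 + 12·10 − 2·69 = 129 + 120 − 138 = 111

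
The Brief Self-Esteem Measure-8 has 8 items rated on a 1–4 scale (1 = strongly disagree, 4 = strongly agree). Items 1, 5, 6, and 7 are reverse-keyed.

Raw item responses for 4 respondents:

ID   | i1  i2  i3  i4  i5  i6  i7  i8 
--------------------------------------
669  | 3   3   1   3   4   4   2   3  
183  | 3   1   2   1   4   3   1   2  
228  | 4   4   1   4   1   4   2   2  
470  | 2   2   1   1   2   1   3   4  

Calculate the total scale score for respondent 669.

17

Respondent 669 raw: 3, 3, 1, 3, 4, 4, 2, 3.
Reverse-coded (on a 1–4 scale, reversed = 5 − raw):
  item 1: 5 − 3 = 2
  item 2: 3
  item 3: 1
  item 4: 3
  item 5: 5 − 4 = 1
  item 6: 5 − 4 = 1
  item 7: 5 − 2 = 3
  item 8: 3
Sum = 2 + 3 + 1 + 3 + 1 + 1 + 3 + 3 = 17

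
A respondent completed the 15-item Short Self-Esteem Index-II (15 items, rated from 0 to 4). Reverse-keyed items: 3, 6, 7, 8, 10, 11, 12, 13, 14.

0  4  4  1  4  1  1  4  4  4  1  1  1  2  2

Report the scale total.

32

Apply reverse scoring (reversed = (0+4) − raw = 4 − raw):
  item 3: 4 − 4 = 0
  item 6: 4 − 1 = 3
  item 7: 4 − 1 = 3
  item 8: 4 − 4 = 0
  item 10: 4 − 4 = 0
  item 11: 4 − 1 = 3
  item 12: 4 − 1 = 3
  item 13: 4 − 1 = 3
  item 14: 4 − 2 = 2
Scored items: 0, 4, 0, 1, 4, 3, 3, 0, 4, 0, 3, 3, 3, 2, 2
Total = 0 + 4 + 0 + 1 + 4 + 3 + 3 + 0 + 4 + 0 + 3 + 3 + 3 + 2 + 2 = 32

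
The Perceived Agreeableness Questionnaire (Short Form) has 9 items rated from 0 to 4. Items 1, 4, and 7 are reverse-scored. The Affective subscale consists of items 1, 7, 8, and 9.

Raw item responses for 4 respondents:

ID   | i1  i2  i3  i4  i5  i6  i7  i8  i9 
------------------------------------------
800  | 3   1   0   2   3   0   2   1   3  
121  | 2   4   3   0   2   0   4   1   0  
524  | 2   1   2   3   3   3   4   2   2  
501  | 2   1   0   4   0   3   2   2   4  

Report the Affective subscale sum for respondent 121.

Respondent 121 raw: 2, 4, 3, 0, 2, 0, 4, 1, 0.
Affective items: 1, 7, 8, 9.
Reverse-coded (reverse-coded value = 4 − response):
  item 1: 4 − 2 = 2
  item 7: 4 − 4 = 0
  item 8: 1
  item 9: 0
Sum = 2 + 0 + 1 + 0 = 3

3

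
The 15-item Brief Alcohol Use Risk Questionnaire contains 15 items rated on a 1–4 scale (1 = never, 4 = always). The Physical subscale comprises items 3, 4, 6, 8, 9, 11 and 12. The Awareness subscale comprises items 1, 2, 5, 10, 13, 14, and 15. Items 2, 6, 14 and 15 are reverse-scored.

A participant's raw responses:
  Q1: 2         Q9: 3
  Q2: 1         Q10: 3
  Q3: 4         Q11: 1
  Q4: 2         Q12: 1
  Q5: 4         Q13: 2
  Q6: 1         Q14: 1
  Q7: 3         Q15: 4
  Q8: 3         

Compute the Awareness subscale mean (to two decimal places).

Awareness items: 1, 2, 5, 10, 13, 14, 15.
Of these, items 2, 14 and 15 are reverse-scored; reversed = (1+4) − raw = 5 − raw.
  item 1: 2
  item 2: 5 − 1 = 4
  item 5: 4
  item 10: 3
  item 13: 2
  item 14: 5 − 1 = 4
  item 15: 5 − 4 = 1
Sum = 2 + 4 + 4 + 3 + 2 + 4 + 1 = 20
Mean = 20 / 7 = 2.86

2.86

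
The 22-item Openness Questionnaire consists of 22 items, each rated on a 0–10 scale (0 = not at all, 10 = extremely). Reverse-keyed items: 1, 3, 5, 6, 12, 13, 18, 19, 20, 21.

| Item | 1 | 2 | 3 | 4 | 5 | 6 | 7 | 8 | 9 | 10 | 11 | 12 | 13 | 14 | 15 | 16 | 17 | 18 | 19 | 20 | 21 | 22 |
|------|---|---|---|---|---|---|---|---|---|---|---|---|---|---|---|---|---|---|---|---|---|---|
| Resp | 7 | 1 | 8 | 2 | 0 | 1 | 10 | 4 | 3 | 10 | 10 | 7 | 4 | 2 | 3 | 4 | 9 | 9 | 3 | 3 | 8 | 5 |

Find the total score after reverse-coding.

113

Reverse-coded items (reversed = (0+10) − raw = 10 − raw):
  item 1: 10 − 7 = 3
  item 3: 10 − 8 = 2
  item 5: 10 − 0 = 10
  item 6: 10 − 1 = 9
  item 12: 10 − 7 = 3
  item 13: 10 − 4 = 6
  item 18: 10 − 9 = 1
  item 19: 10 − 3 = 7
  item 20: 10 − 3 = 7
  item 21: 10 − 8 = 2
Scored items: 3, 1, 2, 2, 10, 9, 10, 4, 3, 10, 10, 3, 6, 2, 3, 4, 9, 1, 7, 7, 2, 5
Total = 3 + 1 + 2 + 2 + 10 + 9 + 10 + 4 + 3 + 10 + 10 + 3 + 6 + 2 + 3 + 4 + 9 + 1 + 7 + 7 + 2 + 5 = 113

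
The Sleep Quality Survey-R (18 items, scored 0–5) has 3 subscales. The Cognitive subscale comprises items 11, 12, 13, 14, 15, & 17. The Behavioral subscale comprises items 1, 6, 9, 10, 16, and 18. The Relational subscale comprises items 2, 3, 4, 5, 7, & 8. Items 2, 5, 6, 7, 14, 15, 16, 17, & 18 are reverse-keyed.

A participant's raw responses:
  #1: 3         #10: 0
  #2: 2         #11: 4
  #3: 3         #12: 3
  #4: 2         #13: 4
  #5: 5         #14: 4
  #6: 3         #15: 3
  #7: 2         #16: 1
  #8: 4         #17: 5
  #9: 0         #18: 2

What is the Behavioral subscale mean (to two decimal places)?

2.00

Behavioral items: 1, 6, 9, 10, 16, 18.
Of these, items 6, 16 and 18 are reverse-keyed; reverse-coded value = 5 − response.
  item 1: 3
  item 6: 5 − 3 = 2
  item 9: 0
  item 10: 0
  item 16: 5 − 1 = 4
  item 18: 5 − 2 = 3
Sum = 3 + 2 + 0 + 0 + 4 + 3 = 12
Mean = 12 / 6 = 2.00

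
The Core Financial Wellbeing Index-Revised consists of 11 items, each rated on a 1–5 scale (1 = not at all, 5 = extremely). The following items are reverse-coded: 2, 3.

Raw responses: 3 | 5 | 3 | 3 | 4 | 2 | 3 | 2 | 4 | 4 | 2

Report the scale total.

31

Raw sum = 35. Reverse-coded items: 2, 3; their raw sum = 8.
Each reversal replaces raw with 6 − raw, changing the total by 6 − 2·raw per item.
Total = 35 + 2·6 − 2·8 = 35 + 12 − 16 = 31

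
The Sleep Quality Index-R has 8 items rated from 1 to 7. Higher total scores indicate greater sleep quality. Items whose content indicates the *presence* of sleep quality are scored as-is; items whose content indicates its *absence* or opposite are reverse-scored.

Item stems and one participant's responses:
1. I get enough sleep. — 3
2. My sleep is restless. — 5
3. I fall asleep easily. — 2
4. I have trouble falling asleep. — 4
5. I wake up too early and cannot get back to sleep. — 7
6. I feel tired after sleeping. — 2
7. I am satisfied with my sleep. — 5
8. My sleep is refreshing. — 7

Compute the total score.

31

Items 2, 4, 5, 6 describe the absence/opposite of sleep quality → reverse-score.
reversed = (1+7) − raw = 8 − raw.
  item 1: 3
  item 2: 8 − 5 = 3
  item 3: 2
  item 4: 8 − 4 = 4
  item 5: 8 − 7 = 1
  item 6: 8 − 2 = 6
  item 7: 5
  item 8: 7
Total = 3 + 3 + 2 + 4 + 1 + 6 + 5 + 7 = 31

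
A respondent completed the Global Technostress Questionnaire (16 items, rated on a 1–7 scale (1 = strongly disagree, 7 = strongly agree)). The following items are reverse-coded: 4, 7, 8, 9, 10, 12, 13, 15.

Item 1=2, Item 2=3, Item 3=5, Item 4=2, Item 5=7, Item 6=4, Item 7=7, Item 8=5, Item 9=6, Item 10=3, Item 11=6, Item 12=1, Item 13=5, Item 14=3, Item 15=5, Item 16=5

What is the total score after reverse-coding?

65

Raw sum = 69. Reverse-coded items: 4, 7, 8, 9, 10, 12, 13, 15; their raw sum = 34.
Each reversal replaces raw with 8 − raw, changing the total by 8 − 2·raw per item.
Total = 69 + 8·8 − 2·34 = 69 + 64 − 68 = 65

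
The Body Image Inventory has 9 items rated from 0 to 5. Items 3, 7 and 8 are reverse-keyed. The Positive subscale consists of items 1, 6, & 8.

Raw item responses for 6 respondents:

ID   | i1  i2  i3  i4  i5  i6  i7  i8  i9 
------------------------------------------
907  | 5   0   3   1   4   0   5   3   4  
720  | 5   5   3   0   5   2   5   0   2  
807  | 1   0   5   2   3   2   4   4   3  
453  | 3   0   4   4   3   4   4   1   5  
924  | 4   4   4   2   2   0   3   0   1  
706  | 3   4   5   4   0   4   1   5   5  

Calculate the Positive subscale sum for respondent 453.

Respondent 453 raw: 3, 0, 4, 4, 3, 4, 4, 1, 5.
Positive items: 1, 6, 8.
Reverse-coded (on a 0–5 scale, reversed = 5 − raw):
  item 1: 3
  item 6: 4
  item 8: 5 − 1 = 4
Sum = 3 + 4 + 4 = 11

11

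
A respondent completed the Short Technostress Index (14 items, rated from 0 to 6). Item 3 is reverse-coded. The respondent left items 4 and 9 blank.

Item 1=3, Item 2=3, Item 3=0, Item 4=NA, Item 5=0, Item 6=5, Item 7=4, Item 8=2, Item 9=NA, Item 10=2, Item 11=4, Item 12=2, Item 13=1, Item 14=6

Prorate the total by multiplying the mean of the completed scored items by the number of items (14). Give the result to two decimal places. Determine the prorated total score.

44.33

Reverse-coded (on a 0–6 scale, reversed = 6 − raw):
  item 3: 6 − 0 = 6
Completed scored items (12 of 14): 3, 3, 6, 0, 5, 4, 2, 2, 4, 2, 1, 6; sum = 38.
Person mean = 38 / 12 ≈ 3.1667
Prorated total = (38 / 12) × 14 = 44.33 (to 2 dp)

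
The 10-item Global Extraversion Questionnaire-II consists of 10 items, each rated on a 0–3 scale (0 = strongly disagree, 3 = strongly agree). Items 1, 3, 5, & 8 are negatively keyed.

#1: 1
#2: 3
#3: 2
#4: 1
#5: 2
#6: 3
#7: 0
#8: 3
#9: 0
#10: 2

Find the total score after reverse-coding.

13

Negatively keyed items use 3 − raw:
  item 1: 3 − 1 = 2
  item 3: 3 − 2 = 1
  item 5: 3 − 2 = 1
  item 8: 3 − 3 = 0
Scored responses: 2, 3, 1, 1, 1, 3, 0, 0, 0, 2
Total = 2 + 3 + 1 + 1 + 1 + 3 + 0 + 0 + 0 + 2 = 13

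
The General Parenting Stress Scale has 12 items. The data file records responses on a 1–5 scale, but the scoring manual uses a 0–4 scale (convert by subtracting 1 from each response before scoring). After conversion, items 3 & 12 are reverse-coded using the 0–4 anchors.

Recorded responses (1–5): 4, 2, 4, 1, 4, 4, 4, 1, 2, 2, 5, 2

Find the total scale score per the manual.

23

Convert to 0–4: 3, 1, 3, 0, 3, 3, 3, 0, 1, 1, 4, 1
Reverse-coded (reversed = (0+4) − raw = 4 − raw):
  item 3: 4 − 3 = 1
  item 12: 4 − 1 = 3
Scored: 3, 1, 1, 0, 3, 3, 3, 0, 1, 1, 4, 3
Total = 23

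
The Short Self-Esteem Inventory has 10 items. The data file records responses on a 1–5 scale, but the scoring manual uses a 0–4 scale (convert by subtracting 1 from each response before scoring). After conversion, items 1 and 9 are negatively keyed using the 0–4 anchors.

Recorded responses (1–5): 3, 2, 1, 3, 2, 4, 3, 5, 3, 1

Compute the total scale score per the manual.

17

Convert to 0–4: 2, 1, 0, 2, 1, 3, 2, 4, 2, 0
Reverse-coded (reverse-coded value = 4 − response):
  item 1: 4 − 2 = 2
  item 9: 4 − 2 = 2
Scored: 2, 1, 0, 2, 1, 3, 2, 4, 2, 0
Total = 17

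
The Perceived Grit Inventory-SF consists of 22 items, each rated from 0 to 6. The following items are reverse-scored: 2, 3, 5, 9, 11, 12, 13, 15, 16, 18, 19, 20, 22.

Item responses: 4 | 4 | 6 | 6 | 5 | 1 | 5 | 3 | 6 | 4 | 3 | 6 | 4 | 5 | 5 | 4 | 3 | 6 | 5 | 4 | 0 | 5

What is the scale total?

46

Apply reverse scoring (reversed = (0+6) − raw = 6 − raw):
  item 2: 6 − 4 = 2
  item 3: 6 − 6 = 0
  item 5: 6 − 5 = 1
  item 9: 6 − 6 = 0
  item 11: 6 − 3 = 3
  item 12: 6 − 6 = 0
  item 13: 6 − 4 = 2
  item 15: 6 − 5 = 1
  item 16: 6 − 4 = 2
  item 18: 6 − 6 = 0
  item 19: 6 − 5 = 1
  item 20: 6 − 4 = 2
  item 22: 6 − 5 = 1
Scored responses: 4, 2, 0, 6, 1, 1, 5, 3, 0, 4, 3, 0, 2, 5, 1, 2, 3, 0, 1, 2, 0, 1
Total = 4 + 2 + 0 + 6 + 1 + 1 + 5 + 3 + 0 + 4 + 3 + 0 + 2 + 5 + 1 + 2 + 3 + 0 + 1 + 2 + 0 + 1 = 46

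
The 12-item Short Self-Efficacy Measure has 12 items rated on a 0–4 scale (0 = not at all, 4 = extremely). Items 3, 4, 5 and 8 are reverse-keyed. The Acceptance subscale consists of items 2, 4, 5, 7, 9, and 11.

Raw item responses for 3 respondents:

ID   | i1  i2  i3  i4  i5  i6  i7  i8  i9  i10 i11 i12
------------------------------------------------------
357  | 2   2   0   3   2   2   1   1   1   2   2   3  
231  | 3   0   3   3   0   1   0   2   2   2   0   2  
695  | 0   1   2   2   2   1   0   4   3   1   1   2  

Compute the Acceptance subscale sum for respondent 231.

7

Respondent 231 raw: 3, 0, 3, 3, 0, 1, 0, 2, 2, 2, 0, 2.
Acceptance items: 2, 4, 5, 7, 9, 11.
Reverse-coded (reverse-coded value = 4 − response):
  item 2: 0
  item 4: 4 − 3 = 1
  item 5: 4 − 0 = 4
  item 7: 0
  item 9: 2
  item 11: 0
Sum = 0 + 1 + 4 + 0 + 2 + 0 = 7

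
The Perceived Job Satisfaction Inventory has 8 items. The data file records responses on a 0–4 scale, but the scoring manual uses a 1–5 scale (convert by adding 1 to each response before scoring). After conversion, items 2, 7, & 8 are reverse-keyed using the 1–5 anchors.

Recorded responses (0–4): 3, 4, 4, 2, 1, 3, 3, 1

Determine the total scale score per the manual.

25

Convert to 1–5: 4, 5, 5, 3, 2, 4, 4, 2
Reverse-coded (reversed = (1+5) − raw = 6 − raw):
  item 2: 6 − 5 = 1
  item 7: 6 − 4 = 2
  item 8: 6 − 2 = 4
Scored: 4, 1, 5, 3, 2, 4, 2, 4
Total = 25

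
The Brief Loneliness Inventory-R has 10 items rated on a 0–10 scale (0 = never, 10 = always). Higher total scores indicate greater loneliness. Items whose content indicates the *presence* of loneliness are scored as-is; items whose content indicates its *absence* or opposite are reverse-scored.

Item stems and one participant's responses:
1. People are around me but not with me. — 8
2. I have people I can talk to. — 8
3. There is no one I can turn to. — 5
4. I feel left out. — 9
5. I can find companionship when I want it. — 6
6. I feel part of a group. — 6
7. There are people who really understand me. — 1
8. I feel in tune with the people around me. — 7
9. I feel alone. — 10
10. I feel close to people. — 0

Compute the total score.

Items 2, 5, 6, 7, 8, 10 describe the absence/opposite of loneliness → reverse-score.
on a 0–10 scale, reversed = 10 − raw.
  item 1: 8
  item 2: 10 − 8 = 2
  item 3: 5
  item 4: 9
  item 5: 10 − 6 = 4
  item 6: 10 − 6 = 4
  item 7: 10 − 1 = 9
  item 8: 10 − 7 = 3
  item 9: 10
  item 10: 10 − 0 = 10
Total = 8 + 2 + 5 + 9 + 4 + 4 + 9 + 3 + 10 + 10 = 64

64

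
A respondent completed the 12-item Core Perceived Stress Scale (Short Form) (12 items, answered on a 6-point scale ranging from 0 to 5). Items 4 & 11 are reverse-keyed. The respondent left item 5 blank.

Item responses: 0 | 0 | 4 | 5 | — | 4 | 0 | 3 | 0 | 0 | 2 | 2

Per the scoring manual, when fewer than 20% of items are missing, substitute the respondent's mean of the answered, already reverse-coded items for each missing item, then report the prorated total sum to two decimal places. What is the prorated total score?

Reverse-coded (reverse-coded value = 5 − response):
  item 4: 5 − 5 = 0
  item 11: 5 − 2 = 3
Completed scored items (11 of 12): 0, 0, 4, 0, 4, 0, 3, 0, 0, 3, 2; sum = 16.
Person mean = 16 / 11 ≈ 1.4545
Prorated total = (16 / 11) × 12 = 17.45 (to 2 dp)

17.45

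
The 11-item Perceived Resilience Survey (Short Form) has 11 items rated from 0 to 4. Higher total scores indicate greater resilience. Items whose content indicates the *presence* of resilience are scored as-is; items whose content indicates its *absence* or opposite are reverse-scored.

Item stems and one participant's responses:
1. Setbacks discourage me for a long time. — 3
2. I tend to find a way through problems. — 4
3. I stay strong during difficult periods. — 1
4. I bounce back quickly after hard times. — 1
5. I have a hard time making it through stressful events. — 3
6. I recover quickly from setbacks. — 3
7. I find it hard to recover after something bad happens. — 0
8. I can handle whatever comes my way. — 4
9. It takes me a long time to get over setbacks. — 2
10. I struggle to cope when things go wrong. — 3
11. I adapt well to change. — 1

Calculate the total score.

Items 1, 5, 7, 9, 10 describe the absence/opposite of resilience → reverse-score.
reverse-coded value = 4 − response.
  item 1: 4 − 3 = 1
  item 2: 4
  item 3: 1
  item 4: 1
  item 5: 4 − 3 = 1
  item 6: 3
  item 7: 4 − 0 = 4
  item 8: 4
  item 9: 4 − 2 = 2
  item 10: 4 − 3 = 1
  item 11: 1
Total = 1 + 4 + 1 + 1 + 1 + 3 + 4 + 4 + 2 + 1 + 1 = 23

23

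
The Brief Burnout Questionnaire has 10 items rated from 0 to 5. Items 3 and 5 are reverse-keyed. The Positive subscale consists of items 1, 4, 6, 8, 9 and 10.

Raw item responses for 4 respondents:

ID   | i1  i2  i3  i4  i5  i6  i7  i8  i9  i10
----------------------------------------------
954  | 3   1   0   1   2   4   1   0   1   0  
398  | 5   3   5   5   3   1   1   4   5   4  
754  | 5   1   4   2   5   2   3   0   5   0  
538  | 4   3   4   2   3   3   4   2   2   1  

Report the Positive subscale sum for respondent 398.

24

Respondent 398 raw: 5, 3, 5, 5, 3, 1, 1, 4, 5, 4.
Positive items: 1, 4, 6, 8, 9, 10.
Reverse-coded (reverse-coded value = 5 − response):
  item 1: 5
  item 4: 5
  item 6: 1
  item 8: 4
  item 9: 5
  item 10: 4
Sum = 5 + 5 + 1 + 4 + 5 + 4 = 24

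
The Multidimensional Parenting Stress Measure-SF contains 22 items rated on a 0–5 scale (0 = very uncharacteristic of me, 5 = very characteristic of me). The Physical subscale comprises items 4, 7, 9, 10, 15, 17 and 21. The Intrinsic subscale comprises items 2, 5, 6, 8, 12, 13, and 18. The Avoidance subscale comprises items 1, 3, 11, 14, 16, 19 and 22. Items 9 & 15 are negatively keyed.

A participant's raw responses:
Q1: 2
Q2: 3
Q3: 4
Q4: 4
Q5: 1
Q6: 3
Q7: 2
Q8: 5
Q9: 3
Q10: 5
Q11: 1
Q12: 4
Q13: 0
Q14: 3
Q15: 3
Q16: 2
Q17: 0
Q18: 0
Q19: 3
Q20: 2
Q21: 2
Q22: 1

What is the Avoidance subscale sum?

Avoidance items: 1, 3, 11, 14, 16, 19, 22.
  item 1: 2
  item 3: 4
  item 11: 1
  item 14: 3
  item 16: 2
  item 19: 3
  item 22: 1
Sum = 2 + 4 + 1 + 3 + 2 + 3 + 1 = 16

16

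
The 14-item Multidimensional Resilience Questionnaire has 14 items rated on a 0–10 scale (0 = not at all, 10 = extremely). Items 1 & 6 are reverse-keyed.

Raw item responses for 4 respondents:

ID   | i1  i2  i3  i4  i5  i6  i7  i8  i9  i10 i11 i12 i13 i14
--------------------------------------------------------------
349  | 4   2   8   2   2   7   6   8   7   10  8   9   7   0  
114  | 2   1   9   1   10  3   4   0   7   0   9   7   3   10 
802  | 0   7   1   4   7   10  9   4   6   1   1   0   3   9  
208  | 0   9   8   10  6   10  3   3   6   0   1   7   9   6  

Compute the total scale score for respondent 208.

78

Respondent 208 raw: 0, 9, 8, 10, 6, 10, 3, 3, 6, 0, 1, 7, 9, 6.
Reverse-coded (on a 0–10 scale, reversed = 10 − raw):
  item 1: 10 − 0 = 10
  item 2: 9
  item 3: 8
  item 4: 10
  item 5: 6
  item 6: 10 − 10 = 0
  item 7: 3
  item 8: 3
  item 9: 6
  item 10: 0
  item 11: 1
  item 12: 7
  item 13: 9
  item 14: 6
Sum = 10 + 9 + 8 + 10 + 6 + 0 + 3 + 3 + 6 + 0 + 1 + 7 + 9 + 6 = 78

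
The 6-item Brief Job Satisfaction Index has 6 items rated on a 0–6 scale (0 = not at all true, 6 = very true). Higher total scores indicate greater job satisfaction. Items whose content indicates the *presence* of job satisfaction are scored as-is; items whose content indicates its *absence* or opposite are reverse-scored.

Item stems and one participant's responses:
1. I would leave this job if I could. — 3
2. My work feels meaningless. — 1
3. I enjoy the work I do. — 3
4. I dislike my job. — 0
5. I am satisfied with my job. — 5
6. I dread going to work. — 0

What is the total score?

Items 1, 2, 4, 6 describe the absence/opposite of job satisfaction → reverse-score.
reversed = (0+6) − raw = 6 − raw.
  item 1: 6 − 3 = 3
  item 2: 6 − 1 = 5
  item 3: 3
  item 4: 6 − 0 = 6
  item 5: 5
  item 6: 6 − 0 = 6
Total = 3 + 5 + 3 + 6 + 5 + 6 = 28

28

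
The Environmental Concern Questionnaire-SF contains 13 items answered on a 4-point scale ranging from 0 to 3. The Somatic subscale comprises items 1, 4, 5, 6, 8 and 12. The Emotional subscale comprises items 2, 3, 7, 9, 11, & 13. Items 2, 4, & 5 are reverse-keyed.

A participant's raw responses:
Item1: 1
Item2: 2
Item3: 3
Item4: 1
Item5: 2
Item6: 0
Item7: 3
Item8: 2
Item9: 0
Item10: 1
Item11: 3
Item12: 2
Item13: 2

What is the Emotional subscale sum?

12

Emotional items: 2, 3, 7, 9, 11, 13.
Of these, item 2 is reverse-keyed; reverse-coded value = 3 − response.
  item 2: 3 − 2 = 1
  item 3: 3
  item 7: 3
  item 9: 0
  item 11: 3
  item 13: 2
Sum = 1 + 3 + 3 + 0 + 3 + 2 = 12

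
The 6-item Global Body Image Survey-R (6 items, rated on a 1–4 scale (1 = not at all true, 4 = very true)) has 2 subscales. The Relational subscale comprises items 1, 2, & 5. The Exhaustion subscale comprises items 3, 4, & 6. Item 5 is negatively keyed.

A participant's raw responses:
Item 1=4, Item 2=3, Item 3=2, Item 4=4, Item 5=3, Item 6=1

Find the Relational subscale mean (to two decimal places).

Relational items: 1, 2, 5.
Of these, item 5 is negatively keyed; reverse-coded value = 5 − response.
  item 1: 4
  item 2: 3
  item 5: 5 − 3 = 2
Sum = 4 + 3 + 2 = 9
Mean = 9 / 3 = 3.00

3.00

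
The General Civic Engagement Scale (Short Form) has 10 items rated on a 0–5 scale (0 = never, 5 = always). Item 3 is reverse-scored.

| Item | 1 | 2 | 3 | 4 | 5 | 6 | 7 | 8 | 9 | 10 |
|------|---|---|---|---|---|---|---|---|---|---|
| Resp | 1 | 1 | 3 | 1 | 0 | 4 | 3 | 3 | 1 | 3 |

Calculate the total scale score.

19

Reverse-coded items (reverse-coded value = 5 − response):
  item 3: 5 − 3 = 2
Scored responses: 1, 1, 2, 1, 0, 4, 3, 3, 1, 3
Total = 1 + 1 + 2 + 1 + 0 + 4 + 3 + 3 + 1 + 3 = 19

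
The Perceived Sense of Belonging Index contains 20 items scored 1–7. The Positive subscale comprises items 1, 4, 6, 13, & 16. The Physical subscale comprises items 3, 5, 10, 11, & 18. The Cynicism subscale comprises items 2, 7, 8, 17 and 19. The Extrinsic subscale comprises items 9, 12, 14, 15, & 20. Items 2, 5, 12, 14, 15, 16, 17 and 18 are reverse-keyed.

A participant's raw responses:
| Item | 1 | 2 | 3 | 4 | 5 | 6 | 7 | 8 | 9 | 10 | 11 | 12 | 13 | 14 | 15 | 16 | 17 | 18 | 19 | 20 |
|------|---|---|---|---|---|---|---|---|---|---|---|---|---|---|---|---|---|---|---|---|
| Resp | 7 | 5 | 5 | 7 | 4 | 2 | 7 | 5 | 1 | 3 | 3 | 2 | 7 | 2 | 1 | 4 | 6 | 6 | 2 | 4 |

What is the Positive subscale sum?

27

Positive items: 1, 4, 6, 13, 16.
Of these, item 16 is reverse-keyed; on a 1–7 scale, reversed = 8 − raw.
  item 1: 7
  item 4: 7
  item 6: 2
  item 13: 7
  item 16: 8 − 4 = 4
Sum = 7 + 7 + 2 + 7 + 4 = 27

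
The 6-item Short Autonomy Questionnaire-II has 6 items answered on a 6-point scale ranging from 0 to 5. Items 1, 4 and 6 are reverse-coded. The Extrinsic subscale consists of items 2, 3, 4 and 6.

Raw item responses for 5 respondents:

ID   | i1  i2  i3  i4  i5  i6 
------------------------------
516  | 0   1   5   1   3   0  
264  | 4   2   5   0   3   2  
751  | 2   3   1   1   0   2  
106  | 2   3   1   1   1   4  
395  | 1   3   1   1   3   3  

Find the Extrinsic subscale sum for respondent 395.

10

Respondent 395 raw: 1, 3, 1, 1, 3, 3.
Extrinsic items: 2, 3, 4, 6.
Reverse-coded (reversed = (0+5) − raw = 5 − raw):
  item 2: 3
  item 3: 1
  item 4: 5 − 1 = 4
  item 6: 5 − 3 = 2
Sum = 3 + 1 + 4 + 2 = 10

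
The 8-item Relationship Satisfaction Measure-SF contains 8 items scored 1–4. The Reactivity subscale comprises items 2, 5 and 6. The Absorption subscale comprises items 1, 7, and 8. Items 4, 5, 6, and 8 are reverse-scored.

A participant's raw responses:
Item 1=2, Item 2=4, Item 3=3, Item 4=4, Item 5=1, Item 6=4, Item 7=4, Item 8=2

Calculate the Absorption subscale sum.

Absorption items: 1, 7, 8.
Of these, item 8 is reverse-scored; reversed = (1+4) − raw = 5 − raw.
  item 1: 2
  item 7: 4
  item 8: 5 − 2 = 3
Sum = 2 + 4 + 3 = 9

9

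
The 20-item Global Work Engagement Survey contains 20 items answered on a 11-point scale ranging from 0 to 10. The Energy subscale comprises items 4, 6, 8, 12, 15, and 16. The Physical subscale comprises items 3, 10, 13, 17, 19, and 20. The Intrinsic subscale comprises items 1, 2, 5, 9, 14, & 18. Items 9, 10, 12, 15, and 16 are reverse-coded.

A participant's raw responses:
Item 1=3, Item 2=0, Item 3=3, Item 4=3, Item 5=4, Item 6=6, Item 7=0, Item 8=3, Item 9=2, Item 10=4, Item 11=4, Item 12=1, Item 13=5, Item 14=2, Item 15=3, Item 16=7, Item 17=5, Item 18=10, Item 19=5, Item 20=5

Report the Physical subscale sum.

29

Physical items: 3, 10, 13, 17, 19, 20.
Of these, item 10 is reverse-coded; reversed = (0+10) − raw = 10 − raw.
  item 3: 3
  item 10: 10 − 4 = 6
  item 13: 5
  item 17: 5
  item 19: 5
  item 20: 5
Sum = 3 + 6 + 5 + 5 + 5 + 5 = 29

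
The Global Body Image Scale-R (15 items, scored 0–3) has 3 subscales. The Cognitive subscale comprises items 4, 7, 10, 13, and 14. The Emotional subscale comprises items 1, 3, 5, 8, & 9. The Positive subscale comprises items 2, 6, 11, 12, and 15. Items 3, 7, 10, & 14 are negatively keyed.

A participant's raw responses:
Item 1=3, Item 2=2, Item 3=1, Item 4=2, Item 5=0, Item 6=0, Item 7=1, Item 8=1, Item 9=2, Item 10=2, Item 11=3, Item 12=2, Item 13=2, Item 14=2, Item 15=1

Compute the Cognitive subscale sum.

Cognitive items: 4, 7, 10, 13, 14.
Of these, items 7, 10, and 14 are negatively keyed; reversed = (0+3) − raw = 3 − raw.
  item 4: 2
  item 7: 3 − 1 = 2
  item 10: 3 − 2 = 1
  item 13: 2
  item 14: 3 − 2 = 1
Sum = 2 + 2 + 1 + 2 + 1 = 8

8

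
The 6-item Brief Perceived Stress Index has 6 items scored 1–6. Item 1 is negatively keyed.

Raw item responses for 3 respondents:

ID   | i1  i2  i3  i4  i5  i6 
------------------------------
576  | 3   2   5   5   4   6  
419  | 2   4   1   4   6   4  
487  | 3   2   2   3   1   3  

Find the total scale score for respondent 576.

Respondent 576 raw: 3, 2, 5, 5, 4, 6.
Reverse-coded (on a 1–6 scale, reversed = 7 − raw):
  item 1: 7 − 3 = 4
  item 2: 2
  item 3: 5
  item 4: 5
  item 5: 4
  item 6: 6
Sum = 4 + 2 + 5 + 5 + 4 + 6 = 26

26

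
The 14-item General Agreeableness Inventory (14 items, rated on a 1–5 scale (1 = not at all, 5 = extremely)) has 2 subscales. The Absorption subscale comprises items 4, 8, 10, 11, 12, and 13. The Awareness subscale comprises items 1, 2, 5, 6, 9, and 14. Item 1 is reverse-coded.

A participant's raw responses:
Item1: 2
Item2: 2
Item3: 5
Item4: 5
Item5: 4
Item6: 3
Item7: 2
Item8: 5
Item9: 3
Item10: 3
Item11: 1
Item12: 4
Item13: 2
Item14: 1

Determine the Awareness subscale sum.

17

Awareness items: 1, 2, 5, 6, 9, 14.
Of these, item 1 is reverse-coded; reversed = (1+5) − raw = 6 − raw.
  item 1: 6 − 2 = 4
  item 2: 2
  item 5: 4
  item 6: 3
  item 9: 3
  item 14: 1
Sum = 4 + 2 + 4 + 3 + 3 + 1 = 17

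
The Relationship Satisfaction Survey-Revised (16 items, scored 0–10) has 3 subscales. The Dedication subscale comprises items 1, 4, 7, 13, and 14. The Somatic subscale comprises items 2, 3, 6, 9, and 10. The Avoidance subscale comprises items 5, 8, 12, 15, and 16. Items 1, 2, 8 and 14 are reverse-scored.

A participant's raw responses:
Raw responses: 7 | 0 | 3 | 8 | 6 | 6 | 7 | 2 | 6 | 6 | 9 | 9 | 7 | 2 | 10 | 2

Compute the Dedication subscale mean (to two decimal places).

Dedication items: 1, 4, 7, 13, 14.
Of these, items 1 and 14 are reverse-scored; reversed = (0+10) − raw = 10 − raw.
  item 1: 10 − 7 = 3
  item 4: 8
  item 7: 7
  item 13: 7
  item 14: 10 − 2 = 8
Sum = 3 + 8 + 7 + 7 + 8 = 33
Mean = 33 / 5 = 6.60

6.60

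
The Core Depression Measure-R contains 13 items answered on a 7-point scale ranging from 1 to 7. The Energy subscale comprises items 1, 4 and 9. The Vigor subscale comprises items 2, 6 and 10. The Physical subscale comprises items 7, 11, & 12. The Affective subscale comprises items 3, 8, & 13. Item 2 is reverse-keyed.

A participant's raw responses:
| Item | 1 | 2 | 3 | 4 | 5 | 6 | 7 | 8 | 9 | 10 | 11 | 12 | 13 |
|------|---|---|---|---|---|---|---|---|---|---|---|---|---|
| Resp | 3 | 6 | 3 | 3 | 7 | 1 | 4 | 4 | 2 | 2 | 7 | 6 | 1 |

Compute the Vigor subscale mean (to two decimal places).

Vigor items: 2, 6, 10.
Of these, item 2 is reverse-keyed; reversed = (1+7) − raw = 8 − raw.
  item 2: 8 − 6 = 2
  item 6: 1
  item 10: 2
Sum = 2 + 1 + 2 = 5
Mean = 5 / 3 = 1.67

1.67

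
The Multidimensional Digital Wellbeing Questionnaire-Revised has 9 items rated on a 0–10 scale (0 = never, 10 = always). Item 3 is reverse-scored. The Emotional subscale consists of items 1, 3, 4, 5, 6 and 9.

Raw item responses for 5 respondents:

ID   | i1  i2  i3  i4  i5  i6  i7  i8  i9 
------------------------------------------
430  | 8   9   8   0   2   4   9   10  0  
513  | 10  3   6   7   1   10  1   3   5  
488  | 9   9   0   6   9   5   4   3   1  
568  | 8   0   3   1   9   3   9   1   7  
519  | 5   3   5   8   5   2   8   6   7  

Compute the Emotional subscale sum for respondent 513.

37

Respondent 513 raw: 10, 3, 6, 7, 1, 10, 1, 3, 5.
Emotional items: 1, 3, 4, 5, 6, 9.
Reverse-coded (on a 0–10 scale, reversed = 10 − raw):
  item 1: 10
  item 3: 10 − 6 = 4
  item 4: 7
  item 5: 1
  item 6: 10
  item 9: 5
Sum = 10 + 4 + 7 + 1 + 10 + 5 = 37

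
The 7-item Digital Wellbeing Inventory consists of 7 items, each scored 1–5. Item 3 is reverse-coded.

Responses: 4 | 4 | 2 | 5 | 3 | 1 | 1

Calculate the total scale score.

Apply reverse scoring (on a 1–5 scale, reversed = 6 − raw):
  item 3: 6 − 2 = 4
Scored items: 4, 4, 4, 5, 3, 1, 1
Total = 4 + 4 + 4 + 5 + 3 + 1 + 1 = 22

22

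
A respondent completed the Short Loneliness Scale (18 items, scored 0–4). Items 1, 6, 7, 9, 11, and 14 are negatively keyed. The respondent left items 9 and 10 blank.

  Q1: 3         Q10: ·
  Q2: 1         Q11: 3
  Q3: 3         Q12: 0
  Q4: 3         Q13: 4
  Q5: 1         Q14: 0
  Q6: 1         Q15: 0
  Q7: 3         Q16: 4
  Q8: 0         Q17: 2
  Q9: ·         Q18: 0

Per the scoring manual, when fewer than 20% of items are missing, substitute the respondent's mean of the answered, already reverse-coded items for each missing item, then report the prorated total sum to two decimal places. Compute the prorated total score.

Reverse-coded (on a 0–4 scale, reversed = 4 − raw):
  item 1: 4 − 3 = 1
  item 6: 4 − 1 = 3
  item 7: 4 − 3 = 1
  item 11: 4 − 3 = 1
  item 14: 4 − 0 = 4
Completed scored items (16 of 18): 1, 1, 3, 3, 1, 3, 1, 0, 1, 0, 4, 4, 0, 4, 2, 0; sum = 28.
Person mean = 28 / 16 ≈ 1.7500
Prorated total = (28 / 16) × 18 = 31.50 (to 2 dp)

31.50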